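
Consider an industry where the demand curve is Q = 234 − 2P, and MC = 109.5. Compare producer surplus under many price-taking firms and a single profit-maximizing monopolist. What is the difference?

PS rises by 28.125

Inverting demand: P = 117 − 0.5Q.
Perfect competition: P = MC = 109.5, so 117 − 0.5Q = 109.5 and Q = 15.
PS = (109.5 − 109.5)·15 = 0.
The monopolist equates marginal revenue to marginal cost: 117 − Q = 109.5, so Q = 7.5. From demand, P = 113.25.
PS = (113.25 − 109.5)·7.5 = 28.125.
Change in producer surplus: 28.125 − 0 = 28.125.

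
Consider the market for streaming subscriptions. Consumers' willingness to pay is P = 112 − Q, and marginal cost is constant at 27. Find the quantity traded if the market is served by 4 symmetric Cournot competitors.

Cournot with 4 identical firms: the symmetric best-response condition is 112 − 5q = 27. Each firm produces q = 17, total output Q = 68, price P = 44.

Q = 68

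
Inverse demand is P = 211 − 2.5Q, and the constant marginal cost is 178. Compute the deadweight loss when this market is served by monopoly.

DWL = 54.45

Competitive firms price at marginal cost: P = 178, giving Q = 13.2.
The monopolist equates marginal revenue to marginal cost: 211 − 5Q = 178, so Q = 6.6. From demand, P = 194.5.
DWL is the triangle between Q = 6.6 and Q = 13.2: ½·(13.2 − 6.6)·(194.5 − 178) = 54.45.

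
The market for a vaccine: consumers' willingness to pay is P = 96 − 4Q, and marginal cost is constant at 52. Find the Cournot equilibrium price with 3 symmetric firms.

Cournot with 3 identical firms: the symmetric best-response condition is 96 − 16q = 52. Each firm produces q = 2.75, total output Q = 8.25, price P = 63.

P = 63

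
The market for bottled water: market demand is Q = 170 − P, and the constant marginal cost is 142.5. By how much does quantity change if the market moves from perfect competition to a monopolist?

Q falls by 13.75

Inverting demand: P = 170 − Q.
Competitive firms price at marginal cost: P = 142.5, giving Q = 27.5.
The monopolist equates marginal revenue to marginal cost: 170 − 2Q = 142.5, so Q = 13.75. From demand, P = 156.25.
Change in quantity: 13.75 − 27.5 = −13.75.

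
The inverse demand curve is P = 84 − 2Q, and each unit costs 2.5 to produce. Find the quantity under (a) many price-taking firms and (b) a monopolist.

Competition: Q = 40.75; Monopoly: Q = 20.375

Competitive firms price at marginal cost: P = 2.5, giving Q = 40.75.
A monopolist chooses Q where MR = MC. MR = 84 − 4Q; setting this equal to 2.5 gives Q = 20.375 and P = 43.25.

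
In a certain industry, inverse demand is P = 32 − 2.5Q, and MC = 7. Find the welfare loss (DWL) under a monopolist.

Competitive firms price at marginal cost: P = 7, giving Q = 10.
Monopoly sets MR = MC: 32 − 5Q = 7 ⇒ Q = 5, P = 32 − 2.5·5 = 19.5.
DWL is the triangle between Q = 5 and Q = 10: ½·(10 − 5)·(19.5 − 7) = 31.25.

DWL = 31.25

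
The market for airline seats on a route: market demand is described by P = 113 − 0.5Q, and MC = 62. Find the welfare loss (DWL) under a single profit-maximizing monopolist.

DWL = 650.25

Under competition P = MC = 62, so Q = (113 − 62)/0.5 = 102.
The monopolist equates marginal revenue to marginal cost: 113 − Q = 62, so Q = 51. From demand, P = 87.5.
DWL is the triangle between Q = 51 and Q = 102: ½·(102 − 51)·(87.5 − 62) = 650.25.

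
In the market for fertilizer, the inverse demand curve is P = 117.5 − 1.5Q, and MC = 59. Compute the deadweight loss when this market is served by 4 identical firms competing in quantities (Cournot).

DWL = 45.63

Perfect competition: P = MC = 59, so 117.5 − 1.5Q = 59 and Q = 39.
Cournot with 4 identical firms: the symmetric best-response condition is 117.5 − 7.5q = 59. Each firm produces q = 7.8, total output Q = 31.2, price P = 70.7.
DWL is the triangle between Q = 31.2 and Q = 39: ½·(39 − 31.2)·(70.7 − 59) = 45.63.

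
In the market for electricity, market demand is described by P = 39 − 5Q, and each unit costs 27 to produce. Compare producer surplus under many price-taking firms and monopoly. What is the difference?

Under competition P = MC = 27, so Q = (39 − 27)/5 = 2.4.
PS = (27 − 27)·2.4 = 0.
A monopolist chooses Q where MR = MC. MR = 39 − 10Q; setting this equal to 27 gives Q = 1.2 and P = 33.
PS = (33 − 27)·1.2 = 7.2.
Change in producer surplus: 7.2 − 0 = 7.2.

Producer surplus rises by 7.2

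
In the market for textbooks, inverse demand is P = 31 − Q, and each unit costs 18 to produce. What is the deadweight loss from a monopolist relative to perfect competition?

Competitive firms price at marginal cost: P = 18, giving Q = 13.
Monopoly sets MR = MC: 31 − 2Q = 18 ⇒ Q = 6.5, P = 31 − 6.5 = 24.5.
DWL is the triangle between Q = 6.5 and Q = 13: ½·(13 − 6.5)·(24.5 − 18) = 21.125.

DWL = 21.125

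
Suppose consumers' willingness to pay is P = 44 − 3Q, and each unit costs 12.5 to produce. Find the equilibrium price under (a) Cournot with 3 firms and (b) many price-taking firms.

In a 3-firm Cournot equilibrium, symmetry and the first-order condition give q = (44 − 12.5)/(12) = 2.625. So Q = 7.875 and P = 20.375.
Perfect competition: P = MC = 12.5, so 44 − 3Q = 12.5 and Q = 10.5.

Cournot: P = 20.375; Competition: P = 12.5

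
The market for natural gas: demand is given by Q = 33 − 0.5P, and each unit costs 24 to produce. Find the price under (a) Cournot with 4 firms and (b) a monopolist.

Cournot: P = 32.4; Monopoly: P = 45

Inverting demand: P = 66 − 2Q.
Cournot with 4 identical firms: the symmetric best-response condition is 66 − 10q = 24. Each firm produces q = 4.2, total output Q = 16.8, price P = 32.4.
Monopoly sets MR = MC: 66 − 4Q = 24 ⇒ Q = 10.5, P = 66 − 2·10.5 = 45.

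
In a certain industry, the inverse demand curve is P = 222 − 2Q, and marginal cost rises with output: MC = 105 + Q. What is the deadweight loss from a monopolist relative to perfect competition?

Under competition P = MC: 222 − 2Q = 105 + Q ⇒ Q = 39, P = 144.
The monopolist equates marginal revenue to marginal cost: 222 − 4Q = 105 + Q, so Q = 23.4. From demand, P = 175.2.
CS = ½·(222 − 144)·39 = 1521; PS = (144·39 − 105·39 − ½·1·39²) = 760.5; TS = 2281.5.
CS = ½·(222 − 175.2)·23.4 = 547.56; PS = (175.2·23.4 − 105·23.4 − ½·1·23.4²) = 1368.9; TS = 1916.46.
DWL = 2281.5 − 1916.46 = 365.04.

DWL = 365.04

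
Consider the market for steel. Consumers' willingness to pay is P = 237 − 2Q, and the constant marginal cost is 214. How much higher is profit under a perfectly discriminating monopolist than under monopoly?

Monopoly sets MR = MC: 237 − 4Q = 214 ⇒ Q = 5.75, P = 237 − 2·5.75 = 225.5.
Profit = (225.5 − 214)·5.75 = 66.125.
A perfectly discriminating monopolist sells every unit with P(Q) ≥ MC(Q), so output equals the competitive quantity Q = 11.5. Each buyer pays their reservation price, so CS = 0 and the firm captures all surplus.
PS equals the full surplus area, 132.25. Profit = 132.25 = 132.25.
Change in profit: 132.25 − 66.125 = 66.125.

π rises by 66.125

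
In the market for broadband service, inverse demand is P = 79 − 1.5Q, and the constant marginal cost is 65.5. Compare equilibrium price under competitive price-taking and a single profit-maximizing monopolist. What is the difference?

Perfect competition: P = MC = 65.5, so 79 − 1.5Q = 65.5 and Q = 9.
A monopolist chooses Q where MR = MC. MR = 79 − 3Q; setting this equal to 65.5 gives Q = 4.5 and P = 72.25.
Change in equilibrium price: 72.25 − 65.5 = 6.75.

Equilibrium price rises by 6.75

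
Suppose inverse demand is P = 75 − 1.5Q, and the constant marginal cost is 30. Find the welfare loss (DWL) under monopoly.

Under competition P = MC = 30, so Q = (75 − 30)/1.5 = 30.
The monopolist equates marginal revenue to marginal cost: 75 − 3Q = 30, so Q = 15. From demand, P = 52.5.
DWL is the triangle between Q = 15 and Q = 30: ½·(30 − 15)·(52.5 − 30) = 168.75.

DWL = 168.75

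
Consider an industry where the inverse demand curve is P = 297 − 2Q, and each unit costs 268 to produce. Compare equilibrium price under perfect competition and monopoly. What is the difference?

Equilibrium price rises by 14.5

Competitive firms price at marginal cost: P = 268, giving Q = 14.5.
The monopolist equates marginal revenue to marginal cost: 297 − 4Q = 268, so Q = 7.25. From demand, P = 282.5.
Change in equilibrium price: 282.5 − 268 = 14.5.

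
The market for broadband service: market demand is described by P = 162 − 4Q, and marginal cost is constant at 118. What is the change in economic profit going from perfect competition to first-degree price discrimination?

Economic profit rises by 242

Perfect competition: P = MC = 118, so 162 − 4Q = 118 and Q = 11.
Profit = (118 − 118)·11 = 0.
A perfectly discriminating monopolist sells every unit with P(Q) ≥ MC(Q), so output equals the competitive quantity Q = 11. Each buyer pays their reservation price, so CS = 0 and the firm captures all surplus.
PS equals the full surplus area, 242. Profit = 242 = 242.
Change in economic profit: 242 − 0 = 242.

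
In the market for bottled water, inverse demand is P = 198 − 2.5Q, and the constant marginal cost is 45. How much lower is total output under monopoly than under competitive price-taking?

Total output falls by 30.6

Perfect competition: P = MC = 45, so 198 − 2.5Q = 45 and Q = 61.2.
The monopolist equates marginal revenue to marginal cost: 198 − 5Q = 45, so Q = 30.6. From demand, P = 121.5.
Change in total output: 30.6 − 61.2 = −30.6.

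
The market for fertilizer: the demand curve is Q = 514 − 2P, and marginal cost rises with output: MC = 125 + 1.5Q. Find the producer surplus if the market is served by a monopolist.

PS = 3484.8

Inverting demand: P = 257 − 0.5Q.
The monopolist equates marginal revenue to marginal cost: 257 − Q = 125 + 1.5Q, so Q = 52.8. From demand, P = 230.6.
PS = P·Q − VC(Q) = 230.6·52.8 − (125·52.8 + ½·1.5·52.8²) = 3484.8.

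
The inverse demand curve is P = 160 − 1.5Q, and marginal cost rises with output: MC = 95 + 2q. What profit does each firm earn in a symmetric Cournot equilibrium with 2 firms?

Cournot with 2 identical firms: the symmetric best-response condition is 160 − 4.5q = 95 + 2q. Each firm produces q = 10, total output Q = 20, price P = 130.
Each firm's profit = 130·10 − (95·10 + ½·2·10²) = 250.

π_i = 250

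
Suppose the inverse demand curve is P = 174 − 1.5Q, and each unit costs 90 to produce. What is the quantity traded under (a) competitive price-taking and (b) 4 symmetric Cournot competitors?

Competitive firms price at marginal cost: P = 90, giving Q = 56.
Cournot with 4 identical firms: the symmetric best-response condition is 174 − 7.5q = 90. Each firm produces q = 11.2, total output Q = 44.8, price P = 106.8.

Competition: Q = 56; Cournot: Q = 44.8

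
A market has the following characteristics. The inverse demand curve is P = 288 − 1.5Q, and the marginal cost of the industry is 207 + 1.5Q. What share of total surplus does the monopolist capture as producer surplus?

The monopolist equates marginal revenue to marginal cost: 288 − 3Q = 207 + 1.5Q, so Q = 18. From demand, P = 261.
CS = ½·(288 − 261)·18 = 243.
PS = P·Q − VC(Q) = 261·18 − (207·18 + ½·1.5·18²) = 729.
Share captured = PS/TS = 729/972 = 0.75.

PS/TS = 0.75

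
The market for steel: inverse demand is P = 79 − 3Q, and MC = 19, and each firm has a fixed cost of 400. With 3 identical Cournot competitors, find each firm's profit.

π_i = −325

In a 3-firm Cournot equilibrium, symmetry and the first-order condition give q = (79 − 19)/(12) = 5. So Q = 15 and P = 34.
Each firm's profit = (34 − 19)·5 − 400 = −325.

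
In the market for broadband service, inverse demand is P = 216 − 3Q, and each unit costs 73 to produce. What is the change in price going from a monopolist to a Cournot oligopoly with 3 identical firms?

The monopolist equates marginal revenue to marginal cost: 216 − 6Q = 73, so Q = 143/6. From demand, P = 144.5.
Cournot with 3 identical firms: the symmetric best-response condition is 216 − 12q = 73. Each firm produces q = 143/12, total output Q = 35.75, price P = 108.75.
Change in price: 108.75 − 144.5 = −35.75.

P falls by 35.75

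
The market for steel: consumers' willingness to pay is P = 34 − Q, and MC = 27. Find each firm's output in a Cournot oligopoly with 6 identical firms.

q_i = 1

In a 6-firm Cournot equilibrium, symmetry and the first-order condition give q = (34 − 27)/(7) = 1. So Q = 6 and P = 28.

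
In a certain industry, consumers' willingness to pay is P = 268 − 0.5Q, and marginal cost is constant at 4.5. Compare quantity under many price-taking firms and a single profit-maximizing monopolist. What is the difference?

Competitive firms price at marginal cost: P = 4.5, giving Q = 527.
The monopolist equates marginal revenue to marginal cost: 268 − Q = 4.5, so Q = 263.5. From demand, P = 136.25.
Change in quantity: 263.5 − 527 = −263.5.

Q falls by 263.5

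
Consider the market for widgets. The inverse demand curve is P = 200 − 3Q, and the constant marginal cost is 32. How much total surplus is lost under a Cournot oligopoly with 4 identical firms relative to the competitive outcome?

Competitive firms price at marginal cost: P = 32, giving Q = 56.
With 4 symmetric Cournot firms, each firm's FOC gives 200 − 15q = 32, so q = 11.2, Q = 4·11.2 = 44.8, and P = 65.6.
DWL is the triangle between Q = 44.8 and Q = 56: ½·(56 − 44.8)·(65.6 − 32) = 188.16.

DWL = 188.16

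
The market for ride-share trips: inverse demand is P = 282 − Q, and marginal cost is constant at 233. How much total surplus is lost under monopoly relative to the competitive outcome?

Competitive firms price at marginal cost: P = 233, giving Q = 49.
A monopolist chooses Q where MR = MC. MR = 282 − 2Q; setting this equal to 233 gives Q = 24.5 and P = 257.5.
DWL is the triangle between Q = 24.5 and Q = 49: ½·(49 − 24.5)·(257.5 − 233) = 300.125.

DWL = 300.125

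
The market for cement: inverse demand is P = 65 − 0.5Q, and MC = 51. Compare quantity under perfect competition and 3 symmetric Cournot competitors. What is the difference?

Q falls by 7

Competitive firms price at marginal cost: P = 51, giving Q = 28.
With 3 symmetric Cournot firms, each firm's FOC gives 65 − 2q = 51, so q = 7, Q = 3·7 = 21, and P = 54.5.
Change in quantity: 21 − 28 = −7.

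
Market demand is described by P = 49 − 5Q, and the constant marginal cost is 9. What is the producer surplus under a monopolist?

PS = 80

A monopolist chooses Q where MR = MC. MR = 49 − 10Q; setting this equal to 9 gives Q = 4 and P = 29.
PS = (29 − 9)·4 = 80.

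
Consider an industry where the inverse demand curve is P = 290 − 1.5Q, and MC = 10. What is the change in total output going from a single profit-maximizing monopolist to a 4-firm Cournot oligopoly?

Q rises by 56

A monopolist chooses Q where MR = MC. MR = 290 − 3Q; setting this equal to 10 gives Q = 280/3 and P = 150.
In a 4-firm Cournot equilibrium, symmetry and the first-order condition give q = (290 − 10)/(7.5) = 112/3. So Q = 448/3 and P = 66.
Change in total output: 448/3 − 280/3 = 56.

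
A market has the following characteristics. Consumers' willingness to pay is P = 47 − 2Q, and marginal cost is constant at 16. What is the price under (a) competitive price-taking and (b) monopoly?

Perfect competition: P = MC = 16, so 47 − 2Q = 16 and Q = 15.5.
A monopolist chooses Q where MR = MC. MR = 47 − 4Q; setting this equal to 16 gives Q = 7.75 and P = 31.5.

Competition: P = 16; Monopoly: P = 31.5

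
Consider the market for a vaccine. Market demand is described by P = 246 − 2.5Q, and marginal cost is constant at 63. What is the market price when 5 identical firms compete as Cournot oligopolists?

Cournot with 5 identical firms: the symmetric best-response condition is 246 − 15q = 63. Each firm produces q = 12.2, total output Q = 61, price P = 93.5.

P = 93.5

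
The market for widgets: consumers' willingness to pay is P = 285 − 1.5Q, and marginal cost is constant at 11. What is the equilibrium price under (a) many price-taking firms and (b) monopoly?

Under competition P = MC = 11, so Q = (285 − 11)/1.5 = 548/3.
The monopolist equates marginal revenue to marginal cost: 285 − 3Q = 11, so Q = 274/3. From demand, P = 148.

Competition: P = 11; Monopoly: P = 148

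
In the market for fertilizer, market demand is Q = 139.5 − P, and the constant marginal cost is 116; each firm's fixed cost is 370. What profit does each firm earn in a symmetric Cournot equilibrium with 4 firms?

Inverting demand: P = 139.5 − Q.
In a 4-firm Cournot equilibrium, symmetry and the first-order condition give q = (139.5 − 116)/(5) = 4.7. So Q = 18.8 and P = 120.7.
Each firm's profit = (120.7 − 116)·4.7 − 370 = −347.91.

π_i = −347.91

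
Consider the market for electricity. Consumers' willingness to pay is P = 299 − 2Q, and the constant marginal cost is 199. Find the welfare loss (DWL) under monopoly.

DWL = 625

Perfect competition: P = MC = 199, so 299 − 2Q = 199 and Q = 50.
A monopolist chooses Q where MR = MC. MR = 299 − 4Q; setting this equal to 199 gives Q = 25 and P = 249.
DWL is the triangle between Q = 25 and Q = 50: ½·(50 − 25)·(249 − 199) = 625.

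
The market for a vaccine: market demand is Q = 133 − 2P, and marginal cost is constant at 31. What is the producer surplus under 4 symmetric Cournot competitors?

Inverting demand: P = 66.5 − 0.5Q.
In a 4-firm Cournot equilibrium, symmetry and the first-order condition give q = (66.5 − 31)/(2.5) = 14.2. So Q = 56.8 and P = 38.1.
PS = (38.1 − 31)·56.8 = 403.28.

PS = 403.28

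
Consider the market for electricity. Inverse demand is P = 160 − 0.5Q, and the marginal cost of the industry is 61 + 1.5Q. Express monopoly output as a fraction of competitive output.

Q_m/Q_c = 0.8

Monopoly sets MR = MC: 160 − Q = 61 + 1.5Q ⇒ Q = 39.6, P = 160 − 0.5·39.6 = 140.2.
Under competition P = MC: 160 − 0.5Q = 61 + 1.5Q ⇒ Q = 49.5, P = 135.25.
Ratio Q_m/Q_c = 39.6/49.5 = 0.8.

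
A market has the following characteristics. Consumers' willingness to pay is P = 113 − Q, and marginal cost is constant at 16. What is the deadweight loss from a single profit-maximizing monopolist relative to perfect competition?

Under competition P = MC = 16, so Q = (113 − 16)/1 = 97.
The monopolist equates marginal revenue to marginal cost: 113 − 2Q = 16, so Q = 48.5. From demand, P = 64.5.
DWL is the triangle between Q = 48.5 and Q = 97: ½·(97 − 48.5)·(64.5 − 16) = 1176.125.

DWL = 1176.125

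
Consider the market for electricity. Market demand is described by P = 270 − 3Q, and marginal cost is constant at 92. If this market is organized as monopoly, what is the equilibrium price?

P = 181

The monopolist equates marginal revenue to marginal cost: 270 − 6Q = 92, so Q = 89/3. From demand, P = 181.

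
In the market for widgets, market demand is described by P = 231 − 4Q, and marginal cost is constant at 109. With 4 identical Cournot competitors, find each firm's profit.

π_i = 148.84

In a 4-firm Cournot equilibrium, symmetry and the first-order condition give q = (231 − 109)/(20) = 6.1. So Q = 24.4 and P = 133.4.
Each firm's profit = (133.4 − 109)·6.1 = 148.84.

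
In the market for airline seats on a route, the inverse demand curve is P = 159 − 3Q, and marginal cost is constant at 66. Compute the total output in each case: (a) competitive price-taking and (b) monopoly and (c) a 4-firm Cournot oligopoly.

Competitive firms price at marginal cost: P = 66, giving Q = 31.
A monopolist chooses Q where MR = MC. MR = 159 − 6Q; setting this equal to 66 gives Q = 15.5 and P = 112.5.
With 4 symmetric Cournot firms, each firm's FOC gives 159 − 15q = 66, so q = 6.2, Q = 4·6.2 = 24.8, and P = 84.6.

Competition: Q = 31; Monopoly: Q = 15.5; Cournot: Q = 24.8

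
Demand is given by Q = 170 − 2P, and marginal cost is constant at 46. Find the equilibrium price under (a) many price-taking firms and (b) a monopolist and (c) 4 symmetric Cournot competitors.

Inverting demand: P = 85 − 0.5Q.
Under competition P = MC = 46, so Q = (85 − 46)/0.5 = 78.
Monopoly sets MR = MC: 85 − Q = 46 ⇒ Q = 39, P = 85 − 0.5·39 = 65.5.
Cournot with 4 identical firms: the symmetric best-response condition is 85 − 2.5q = 46. Each firm produces q = 15.6, total output Q = 62.4, price P = 53.8.

Competition: P = 46; Monopoly: P = 65.5; Cournot: P = 53.8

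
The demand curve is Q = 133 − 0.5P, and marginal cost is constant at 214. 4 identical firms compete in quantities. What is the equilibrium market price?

Inverting demand: P = 266 − 2Q.
With 4 symmetric Cournot firms, each firm's FOC gives 266 − 10q = 214, so q = 5.2, Q = 4·5.2 = 20.8, and P = 224.4.

P = 224.4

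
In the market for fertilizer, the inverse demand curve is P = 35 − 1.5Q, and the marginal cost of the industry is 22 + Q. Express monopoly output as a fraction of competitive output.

Q_m/Q_c = 0.625

A monopolist chooses Q where MR = MC. MR = 35 − 3Q; setting this equal to 22 + Q gives Q = 3.25 and P = 30.125.
Competitive equilibrium sets price equal to marginal cost: 35 − 1.5Q = 22 + Q, so Q = 5.2 and P = 27.2.
Ratio Q_m/Q_c = 3.25/5.2 = 0.625.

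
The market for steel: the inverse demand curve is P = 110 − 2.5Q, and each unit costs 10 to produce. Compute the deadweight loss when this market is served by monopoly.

DWL = 500

Under competition P = MC = 10, so Q = (110 − 10)/2.5 = 40.
The monopolist equates marginal revenue to marginal cost: 110 − 5Q = 10, so Q = 20. From demand, P = 60.
DWL is the triangle between Q = 20 and Q = 40: ½·(40 − 20)·(60 − 10) = 500.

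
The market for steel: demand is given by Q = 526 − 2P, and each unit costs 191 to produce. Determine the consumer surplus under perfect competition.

CS = 5184

Inverting demand: P = 263 − 0.5Q.
Competitive firms price at marginal cost: P = 191, giving Q = 144.
CS = ½·(263 − 191)·144 = 5184.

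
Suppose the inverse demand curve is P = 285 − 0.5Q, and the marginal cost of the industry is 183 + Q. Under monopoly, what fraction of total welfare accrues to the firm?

Monopoly sets MR = MC: 285 − Q = 183 + Q ⇒ Q = 51, P = 285 − 0.5·51 = 259.5.
CS = ½·(285 − 259.5)·51 = 650.25.
PS = P·Q − VC(Q) = 259.5·51 − (183·51 + ½·1·51²) = 2601.
Share captured = PS/TS = 2601/3251.25 = 0.8.

PS/TS = 0.8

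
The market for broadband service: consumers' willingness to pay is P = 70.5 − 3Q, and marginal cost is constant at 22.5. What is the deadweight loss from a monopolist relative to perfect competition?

Under competition P = MC = 22.5, so Q = (70.5 − 22.5)/3 = 16.
The monopolist equates marginal revenue to marginal cost: 70.5 − 6Q = 22.5, so Q = 8. From demand, P = 46.5.
DWL is the triangle between Q = 8 and Q = 16: ½·(16 − 8)·(46.5 − 22.5) = 96.

DWL = 96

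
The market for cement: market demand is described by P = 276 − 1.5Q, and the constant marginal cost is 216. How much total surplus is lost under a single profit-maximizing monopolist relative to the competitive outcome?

DWL = 300

Competitive firms price at marginal cost: P = 216, giving Q = 40.
The monopolist equates marginal revenue to marginal cost: 276 − 3Q = 216, so Q = 20. From demand, P = 246.
DWL is the triangle between Q = 20 and Q = 40: ½·(40 − 20)·(246 − 216) = 300.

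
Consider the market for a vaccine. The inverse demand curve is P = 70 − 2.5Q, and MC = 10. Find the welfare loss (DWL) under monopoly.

Competitive firms price at marginal cost: P = 10, giving Q = 24.
Monopoly sets MR = MC: 70 − 5Q = 10 ⇒ Q = 12, P = 70 − 2.5·12 = 40.
DWL is the triangle between Q = 12 and Q = 24: ½·(24 − 12)·(40 − 10) = 180.

DWL = 180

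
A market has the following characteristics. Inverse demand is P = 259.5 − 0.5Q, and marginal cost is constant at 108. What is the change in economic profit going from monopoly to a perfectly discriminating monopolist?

π rises by 11476.125

Monopoly sets MR = MC: 259.5 − Q = 108 ⇒ Q = 151.5, P = 259.5 − 0.5·151.5 = 183.75.
Profit = (183.75 − 108)·151.5 = 11476.125.
A perfectly discriminating monopolist sells every unit with P(Q) ≥ MC(Q), so output equals the competitive quantity Q = 303. Each buyer pays their reservation price, so CS = 0 and the firm captures all surplus.
PS equals the full surplus area, 22952.25. Profit = 22952.25 = 22952.25.
Change in economic profit: 22952.25 − 11476.125 = 11476.125.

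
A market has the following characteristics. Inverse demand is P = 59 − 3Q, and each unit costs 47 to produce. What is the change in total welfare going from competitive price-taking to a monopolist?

TS falls by 6

Competitive firms price at marginal cost: P = 47, giving Q = 4.
CS = ½·(59 − 47)·4 = 24; PS = (47 − 47)·4 = 0; TS = 24.
A monopolist chooses Q where MR = MC. MR = 59 − 6Q; setting this equal to 47 gives Q = 2 and P = 53.
CS = ½·(59 − 53)·2 = 6; PS = (53 − 47)·2 = 12; TS = 18.
Change in total welfare: 18 − 24 = −6.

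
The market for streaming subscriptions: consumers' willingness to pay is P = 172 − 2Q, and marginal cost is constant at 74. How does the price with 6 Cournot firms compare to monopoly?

In a 6-firm Cournot equilibrium, symmetry and the first-order condition give q = (172 − 74)/(14) = 7. So Q = 42 and P = 88.
Monopoly sets MR = MC: 172 − 4Q = 74 ⇒ Q = 24.5, P = 172 − 2·24.5 = 123.

Cournot: P = 88; Monopoly: P = 123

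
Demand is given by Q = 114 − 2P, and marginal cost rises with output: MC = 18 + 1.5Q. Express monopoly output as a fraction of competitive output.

Inverting demand: P = 57 − 0.5Q.
Monopoly sets MR = MC: 57 − Q = 18 + 1.5Q ⇒ Q = 15.6, P = 57 − 0.5·15.6 = 49.2.
Under competition P = MC: 57 − 0.5Q = 18 + 1.5Q ⇒ Q = 19.5, P = 47.25.
Ratio Q_m/Q_c = 15.6/19.5 = 0.8.

Q_m/Q_c = 0.8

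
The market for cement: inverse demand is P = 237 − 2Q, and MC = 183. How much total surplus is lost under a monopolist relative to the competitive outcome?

DWL = 182.25

Competitive firms price at marginal cost: P = 183, giving Q = 27.
Monopoly sets MR = MC: 237 − 4Q = 183 ⇒ Q = 13.5, P = 237 − 2·13.5 = 210.
DWL is the triangle between Q = 13.5 and Q = 27: ½·(27 − 13.5)·(210 − 183) = 182.25.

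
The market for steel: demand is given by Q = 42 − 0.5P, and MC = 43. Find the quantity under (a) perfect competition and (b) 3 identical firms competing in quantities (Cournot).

Inverting demand: P = 84 − 2Q.
Under competition P = MC = 43, so Q = (84 − 43)/2 = 20.5.
Cournot with 3 identical firms: the symmetric best-response condition is 84 − 8q = 43. Each firm produces q = 5.125, total output Q = 15.375, price P = 53.25.

Competition: Q = 20.5; Cournot: Q = 15.375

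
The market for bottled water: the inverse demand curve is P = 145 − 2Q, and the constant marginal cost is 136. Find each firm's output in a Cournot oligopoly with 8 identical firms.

In a 8-firm Cournot equilibrium, symmetry and the first-order condition give q = (145 − 136)/(18) = 0.5. So Q = 4 and P = 137.

q_i = 0.5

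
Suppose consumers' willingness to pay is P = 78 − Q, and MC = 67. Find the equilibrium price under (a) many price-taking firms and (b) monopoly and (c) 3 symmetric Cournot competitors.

Under competition P = MC = 67, so Q = (78 − 67)/1 = 11.
The monopolist equates marginal revenue to marginal cost: 78 − 2Q = 67, so Q = 5.5. From demand, P = 72.5.
With 3 symmetric Cournot firms, each firm's FOC gives 78 − 4q = 67, so q = 2.75, Q = 3·2.75 = 8.25, and P = 69.75.

Competition: P = 67; Monopoly: P = 72.5; Cournot: P = 69.75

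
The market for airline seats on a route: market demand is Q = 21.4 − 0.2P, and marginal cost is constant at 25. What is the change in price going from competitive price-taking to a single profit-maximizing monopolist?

P rises by 41

Inverting demand: P = 107 − 5Q.
Perfect competition: P = MC = 25, so 107 − 5Q = 25 and Q = 16.4.
Monopoly sets MR = MC: 107 − 10Q = 25 ⇒ Q = 8.2, P = 107 − 5·8.2 = 66.
Change in price: 66 − 25 = 41.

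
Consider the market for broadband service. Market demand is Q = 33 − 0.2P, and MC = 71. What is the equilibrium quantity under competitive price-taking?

Inverting demand: P = 165 − 5Q.
Perfect competition: P = MC = 71, so 165 − 5Q = 71 and Q = 18.8.

Q = 18.8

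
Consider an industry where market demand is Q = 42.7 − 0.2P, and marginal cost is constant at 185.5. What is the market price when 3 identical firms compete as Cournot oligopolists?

Inverting demand: P = 213.5 − 5Q.
Cournot with 3 identical firms: the symmetric best-response condition is 213.5 − 20q = 185.5. Each firm produces q = 1.4, total output Q = 4.2, price P = 192.5.

P = 192.5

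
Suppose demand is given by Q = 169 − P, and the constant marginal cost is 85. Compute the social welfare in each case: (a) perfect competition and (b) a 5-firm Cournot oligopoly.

Inverting demand: P = 169 − Q.
Competitive firms price at marginal cost: P = 85, giving Q = 84.
CS = ½·(169 − 85)·84 = 3528; PS = (85 − 85)·84 = 0; TS = 3528.
In a 5-firm Cournot equilibrium, symmetry and the first-order condition give q = (169 − 85)/(6) = 14. So Q = 70 and P = 99.
CS = ½·(169 − 99)·70 = 2450; PS = (99 − 85)·70 = 980; TS = 3430.

Competition: TS = 3528; Cournot: TS = 3430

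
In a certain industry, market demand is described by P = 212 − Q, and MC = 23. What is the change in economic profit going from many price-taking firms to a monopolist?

Perfect competition: P = MC = 23, so 212 − Q = 23 and Q = 189.
Profit = (23 − 23)·189 = 0.
The monopolist equates marginal revenue to marginal cost: 212 − 2Q = 23, so Q = 94.5. From demand, P = 117.5.
Profit = (117.5 − 23)·94.5 = 8930.25.
Change in economic profit: 8930.25 − 0 = 8930.25.

π rises by 8930.25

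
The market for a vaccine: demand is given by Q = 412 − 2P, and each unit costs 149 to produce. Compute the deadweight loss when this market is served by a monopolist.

DWL = 812.25

Inverting demand: P = 206 − 0.5Q.
Perfect competition: P = MC = 149, so 206 − 0.5Q = 149 and Q = 114.
The monopolist equates marginal revenue to marginal cost: 206 − Q = 149, so Q = 57. From demand, P = 177.5.
DWL is the triangle between Q = 57 and Q = 114: ½·(114 − 57)·(177.5 − 149) = 812.25.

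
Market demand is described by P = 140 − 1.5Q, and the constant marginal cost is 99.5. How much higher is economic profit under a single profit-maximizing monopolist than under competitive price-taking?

Perfect competition: P = MC = 99.5, so 140 − 1.5Q = 99.5 and Q = 27.
Profit = (99.5 − 99.5)·27 = 0.
The monopolist equates marginal revenue to marginal cost: 140 − 3Q = 99.5, so Q = 13.5. From demand, P = 119.75.
Profit = (119.75 − 99.5)·13.5 = 273.375.
Change in economic profit: 273.375 − 0 = 273.375.

π rises by 273.375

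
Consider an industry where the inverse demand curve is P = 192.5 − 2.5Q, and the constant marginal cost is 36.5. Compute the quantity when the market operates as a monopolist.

Q = 31.2

The monopolist equates marginal revenue to marginal cost: 192.5 − 5Q = 36.5, so Q = 31.2. From demand, P = 114.5.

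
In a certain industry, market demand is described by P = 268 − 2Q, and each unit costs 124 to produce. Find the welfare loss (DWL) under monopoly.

DWL = 1296

Under competition P = MC = 124, so Q = (268 − 124)/2 = 72.
A monopolist chooses Q where MR = MC. MR = 268 − 4Q; setting this equal to 124 gives Q = 36 and P = 196.
DWL is the triangle between Q = 36 and Q = 72: ½·(72 − 36)·(196 − 124) = 1296.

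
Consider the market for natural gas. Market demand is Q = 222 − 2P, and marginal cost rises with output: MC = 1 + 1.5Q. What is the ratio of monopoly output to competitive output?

Q_m/Q_c = 0.8

Inverting demand: P = 111 − 0.5Q.
The monopolist equates marginal revenue to marginal cost: 111 − Q = 1 + 1.5Q, so Q = 44. From demand, P = 89.
Under competition P = MC: 111 − 0.5Q = 1 + 1.5Q ⇒ Q = 55, P = 83.5.
Ratio Q_m/Q_c = 44/55 = 0.8.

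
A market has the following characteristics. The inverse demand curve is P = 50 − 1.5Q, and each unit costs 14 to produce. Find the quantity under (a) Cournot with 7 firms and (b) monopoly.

Cournot with 7 identical firms: the symmetric best-response condition is 50 − 12q = 14. Each firm produces q = 3, total output Q = 21, price P = 18.5.
Monopoly sets MR = MC: 50 − 3Q = 14 ⇒ Q = 12, P = 50 − 1.5·12 = 32.

Cournot: Q = 21; Monopoly: Q = 12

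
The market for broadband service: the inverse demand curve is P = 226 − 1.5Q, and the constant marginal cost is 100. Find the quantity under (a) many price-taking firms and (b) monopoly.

Perfect competition: P = MC = 100, so 226 − 1.5Q = 100 and Q = 84.
A monopolist chooses Q where MR = MC. MR = 226 − 3Q; setting this equal to 100 gives Q = 42 and P = 163.

Competition: Q = 84; Monopoly: Q = 42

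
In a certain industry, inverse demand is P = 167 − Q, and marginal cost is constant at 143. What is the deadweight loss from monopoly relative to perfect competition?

DWL = 72

Competitive firms price at marginal cost: P = 143, giving Q = 24.
The monopolist equates marginal revenue to marginal cost: 167 − 2Q = 143, so Q = 12. From demand, P = 155.
DWL is the triangle between Q = 12 and Q = 24: ½·(24 − 12)·(155 − 143) = 72.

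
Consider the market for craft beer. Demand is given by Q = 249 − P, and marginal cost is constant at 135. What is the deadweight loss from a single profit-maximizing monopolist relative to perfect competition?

Inverting demand: P = 249 − Q.
Perfect competition: P = MC = 135, so 249 − Q = 135 and Q = 114.
Monopoly sets MR = MC: 249 − 2Q = 135 ⇒ Q = 57, P = 249 − 57 = 192.
DWL is the triangle between Q = 57 and Q = 114: ½·(114 − 57)·(192 − 135) = 1624.5.

DWL = 1624.5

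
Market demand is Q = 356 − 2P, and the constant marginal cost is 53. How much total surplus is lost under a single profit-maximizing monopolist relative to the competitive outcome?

Inverting demand: P = 178 − 0.5Q.
Under competition P = MC = 53, so Q = (178 − 53)/0.5 = 250.
A monopolist chooses Q where MR = MC. MR = 178 − Q; setting this equal to 53 gives Q = 125 and P = 115.5.
DWL is the triangle between Q = 125 and Q = 250: ½·(250 − 125)·(115.5 − 53) = 3906.25.

DWL = 3906.25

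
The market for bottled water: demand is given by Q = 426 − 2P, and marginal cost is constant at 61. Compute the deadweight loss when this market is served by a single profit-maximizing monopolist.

Inverting demand: P = 213 − 0.5Q.
Under competition P = MC = 61, so Q = (213 − 61)/0.5 = 304.
Monopoly sets MR = MC: 213 − Q = 61 ⇒ Q = 152, P = 213 − 0.5·152 = 137.
DWL is the triangle between Q = 152 and Q = 304: ½·(304 − 152)·(137 − 61) = 5776.

DWL = 5776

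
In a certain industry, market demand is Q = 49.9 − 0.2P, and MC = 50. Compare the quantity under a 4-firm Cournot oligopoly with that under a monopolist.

Inverting demand: P = 249.5 − 5Q.
In a 4-firm Cournot equilibrium, symmetry and the first-order condition give q = (249.5 − 50)/(25) = 7.98. So Q = 31.92 and P = 89.9.
Monopoly sets MR = MC: 249.5 − 10Q = 50 ⇒ Q = 19.95, P = 249.5 − 5·19.95 = 149.75.

Cournot: Q = 31.92; Monopoly: Q = 19.95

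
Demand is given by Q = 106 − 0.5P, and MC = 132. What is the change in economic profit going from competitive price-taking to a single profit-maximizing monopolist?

Inverting demand: P = 212 − 2Q.
Under competition P = MC = 132, so Q = (212 − 132)/2 = 40.
Profit = (132 − 132)·40 = 0.
A monopolist chooses Q where MR = MC. MR = 212 − 4Q; setting this equal to 132 gives Q = 20 and P = 172.
Profit = (172 − 132)·20 = 800.
Change in economic profit: 800 − 0 = 800.

π rises by 800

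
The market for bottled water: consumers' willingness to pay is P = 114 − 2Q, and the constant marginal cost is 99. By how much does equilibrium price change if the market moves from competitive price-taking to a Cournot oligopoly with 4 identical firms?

Perfect competition: P = MC = 99, so 114 − 2Q = 99 and Q = 7.5.
With 4 symmetric Cournot firms, each firm's FOC gives 114 − 10q = 99, so q = 1.5, Q = 4·1.5 = 6, and P = 102.
Change in equilibrium price: 102 − 99 = 3.

Equilibrium price rises by 3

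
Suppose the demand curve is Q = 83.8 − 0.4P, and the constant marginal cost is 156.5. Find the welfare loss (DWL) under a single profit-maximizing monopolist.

Inverting demand: P = 209.5 − 2.5Q.
Competitive firms price at marginal cost: P = 156.5, giving Q = 21.2.
Monopoly sets MR = MC: 209.5 − 5Q = 156.5 ⇒ Q = 10.6, P = 209.5 − 2.5·10.6 = 183.
DWL is the triangle between Q = 10.6 and Q = 21.2: ½·(21.2 − 10.6)·(183 − 156.5) = 140.45.

DWL = 140.45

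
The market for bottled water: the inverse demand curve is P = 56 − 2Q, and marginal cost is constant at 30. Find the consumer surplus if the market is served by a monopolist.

A monopolist chooses Q where MR = MC. MR = 56 − 4Q; setting this equal to 30 gives Q = 6.5 and P = 43.
CS = ½·(56 − 43)·6.5 = 42.25.

CS = 42.25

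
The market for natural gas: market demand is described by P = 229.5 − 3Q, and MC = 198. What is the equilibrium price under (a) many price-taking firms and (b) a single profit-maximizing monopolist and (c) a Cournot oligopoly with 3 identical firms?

Under competition P = MC = 198, so Q = (229.5 − 198)/3 = 10.5.
A monopolist chooses Q where MR = MC. MR = 229.5 − 6Q; setting this equal to 198 gives Q = 5.25 and P = 213.75.
In a 3-firm Cournot equilibrium, symmetry and the first-order condition give q = (229.5 − 198)/(12) = 2.625. So Q = 7.875 and P = 205.875.

Competition: P = 198; Monopoly: P = 213.75; Cournot: P = 205.875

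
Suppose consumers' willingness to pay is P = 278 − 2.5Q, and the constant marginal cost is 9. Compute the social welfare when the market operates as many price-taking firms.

TS = 14472.2

Perfect competition: P = MC = 9, so 278 − 2.5Q = 9 and Q = 107.6.
CS = ½·(278 − 9)·107.6 = 14472.2; PS = (9 − 9)·107.6 = 0; TS = 14472.2.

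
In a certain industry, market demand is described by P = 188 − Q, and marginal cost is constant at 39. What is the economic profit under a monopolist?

A monopolist chooses Q where MR = MC. MR = 188 − 2Q; setting this equal to 39 gives Q = 74.5 and P = 113.5.
Profit = (113.5 − 39)·74.5 = 5550.25.

Profit = 5550.25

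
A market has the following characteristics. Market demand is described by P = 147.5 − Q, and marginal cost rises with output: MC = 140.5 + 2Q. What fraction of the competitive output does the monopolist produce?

Q_m/Q_c = 0.75

The monopolist equates marginal revenue to marginal cost: 147.5 − 2Q = 140.5 + 2Q, so Q = 1.75. From demand, P = 145.75.
Under competition P = MC: 147.5 − Q = 140.5 + 2Q ⇒ Q = 7/3, P = 871/6.
Ratio Q_m/Q_c = 1.75/(7/3) = 0.75.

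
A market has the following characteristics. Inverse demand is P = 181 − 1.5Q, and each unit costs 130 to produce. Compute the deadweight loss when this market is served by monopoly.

Competitive firms price at marginal cost: P = 130, giving Q = 34.
A monopolist chooses Q where MR = MC. MR = 181 − 3Q; setting this equal to 130 gives Q = 17 and P = 155.5.
DWL is the triangle between Q = 17 and Q = 34: ½·(34 − 17)·(155.5 − 130) = 216.75.

DWL = 216.75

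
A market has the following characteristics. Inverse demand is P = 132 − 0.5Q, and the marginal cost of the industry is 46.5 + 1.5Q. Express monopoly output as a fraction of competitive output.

A monopolist chooses Q where MR = MC. MR = 132 − Q; setting this equal to 46.5 + 1.5Q gives Q = 34.2 and P = 114.9.
Under competition P = MC: 132 − 0.5Q = 46.5 + 1.5Q ⇒ Q = 42.75, P = 110.625.
Ratio Q_m/Q_c = 34.2/42.75 = 0.8.

Q_m/Q_c = 0.8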